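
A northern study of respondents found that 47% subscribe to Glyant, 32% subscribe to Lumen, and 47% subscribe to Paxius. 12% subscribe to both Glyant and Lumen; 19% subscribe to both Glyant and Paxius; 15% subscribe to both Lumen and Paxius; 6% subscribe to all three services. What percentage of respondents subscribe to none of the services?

Inclusion–exclusion gives
P(≥1) = 47 + 32 + 47 − 12 − 19 − 15 + 6 = 86%
P(none) = 100% − 86% = 14%

14%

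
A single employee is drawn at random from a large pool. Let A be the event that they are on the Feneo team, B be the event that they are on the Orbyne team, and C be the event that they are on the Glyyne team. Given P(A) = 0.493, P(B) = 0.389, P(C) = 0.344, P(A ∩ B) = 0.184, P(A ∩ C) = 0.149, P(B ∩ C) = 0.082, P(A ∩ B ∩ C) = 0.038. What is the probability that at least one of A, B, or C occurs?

P(A ∪ B ∪ C) = 0.493 + 0.389 + 0.344 − 0.184 − 0.149 − 0.082 + 0.038 = 0.849

0.849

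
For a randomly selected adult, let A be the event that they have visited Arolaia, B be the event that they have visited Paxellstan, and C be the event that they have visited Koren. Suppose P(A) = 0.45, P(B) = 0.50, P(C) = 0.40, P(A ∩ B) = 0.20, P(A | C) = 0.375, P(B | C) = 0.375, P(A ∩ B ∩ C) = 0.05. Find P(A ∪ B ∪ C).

P(A ∩ C) = P(C)·P(A|C) = 0.40 × 0.375 = 0.15
P(B ∩ C) = P(C)·P(B|C) = 0.40 × 0.375 = 0.15
Using inclusion–exclusion:
P(A ∪ B ∪ C) = 0.45 + 0.50 + 0.40 − 0.20 − 0.15 − 0.15 + 0.05 = 0.90

0.90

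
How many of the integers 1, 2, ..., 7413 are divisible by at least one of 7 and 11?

By inclusion-exclusion,
floor(7413/7) + floor(7413/11) − floor(7413/77) = 1059 + 673 − 96 = 1636

1636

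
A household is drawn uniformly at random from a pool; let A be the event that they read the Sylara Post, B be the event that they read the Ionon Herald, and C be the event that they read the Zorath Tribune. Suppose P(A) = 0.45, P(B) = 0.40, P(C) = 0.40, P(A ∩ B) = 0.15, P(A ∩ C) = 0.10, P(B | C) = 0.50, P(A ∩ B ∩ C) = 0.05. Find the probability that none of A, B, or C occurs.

0.15

P(B ∩ C) = P(C)·P(B|C) = 0.40 × 0.50 = 0.20
Inclusion–exclusion gives
P(A ∪ B ∪ C) = 0.45 + 0.40 + 0.40 − 0.15 − 0.10 − 0.20 + 0.05 = 0.85
P(none) = 1 − 0.85 = 0.15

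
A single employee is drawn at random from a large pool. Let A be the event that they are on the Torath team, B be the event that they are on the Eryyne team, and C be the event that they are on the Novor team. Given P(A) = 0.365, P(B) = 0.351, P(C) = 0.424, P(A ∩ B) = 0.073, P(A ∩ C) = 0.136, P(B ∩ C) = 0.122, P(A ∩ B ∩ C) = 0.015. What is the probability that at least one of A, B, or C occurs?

Apply inclusion-exclusion:
P(A ∪ B ∪ C) = 0.365 + 0.351 + 0.424 − 0.073 − 0.136 − 0.122 + 0.015 = 0.824

0.824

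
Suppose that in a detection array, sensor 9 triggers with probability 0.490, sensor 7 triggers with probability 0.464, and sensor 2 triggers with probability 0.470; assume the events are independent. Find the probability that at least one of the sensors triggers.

0.8551192

Since the events are independent, P(none) is the product of the individual non-occurrence probabilities.
P(none) = (1 − 0.490) × (1 − 0.464) × (1 − 0.470) = 0.510 × 0.536 × 0.530 = 0.1448808
P(at least one) = 1 − 0.1448808 = 0.8551192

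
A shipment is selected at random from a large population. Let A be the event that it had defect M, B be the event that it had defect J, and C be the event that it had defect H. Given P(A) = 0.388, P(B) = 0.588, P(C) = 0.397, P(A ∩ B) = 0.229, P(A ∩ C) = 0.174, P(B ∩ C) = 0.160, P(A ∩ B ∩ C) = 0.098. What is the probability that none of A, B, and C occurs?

0.092

Apply inclusion-exclusion:
P(A ∪ B ∪ C) = 0.388 + 0.588 + 0.397 − 0.229 − 0.174 − 0.160 + 0.098 = 0.908
P(none) = 1 − 0.908 = 0.092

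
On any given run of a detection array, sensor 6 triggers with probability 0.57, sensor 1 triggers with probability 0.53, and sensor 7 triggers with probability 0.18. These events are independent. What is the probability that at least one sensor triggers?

0.834278

P(none) = (1 − 0.57) × (1 − 0.53) × (1 − 0.18) = 0.43 × 0.47 × 0.82 = 0.165722
P(at least one) = 1 − 0.165722 = 0.834278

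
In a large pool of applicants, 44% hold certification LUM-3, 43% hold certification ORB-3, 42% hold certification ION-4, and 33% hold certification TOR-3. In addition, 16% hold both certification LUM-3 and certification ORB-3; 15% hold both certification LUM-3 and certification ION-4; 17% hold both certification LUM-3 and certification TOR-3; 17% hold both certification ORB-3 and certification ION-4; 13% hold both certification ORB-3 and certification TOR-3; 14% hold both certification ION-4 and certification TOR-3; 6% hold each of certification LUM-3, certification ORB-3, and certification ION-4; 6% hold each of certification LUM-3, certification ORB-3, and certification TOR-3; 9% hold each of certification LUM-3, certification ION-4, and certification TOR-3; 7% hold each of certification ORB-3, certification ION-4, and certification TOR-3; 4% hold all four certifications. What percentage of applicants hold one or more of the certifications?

94%

By inclusion-exclusion,
P(union) = 44 + 43 + 42 + 33 − 16 − 15 − 17 − 17 − 13 − 14 + 6 + 6 + 9 + 7 − 4 = 94%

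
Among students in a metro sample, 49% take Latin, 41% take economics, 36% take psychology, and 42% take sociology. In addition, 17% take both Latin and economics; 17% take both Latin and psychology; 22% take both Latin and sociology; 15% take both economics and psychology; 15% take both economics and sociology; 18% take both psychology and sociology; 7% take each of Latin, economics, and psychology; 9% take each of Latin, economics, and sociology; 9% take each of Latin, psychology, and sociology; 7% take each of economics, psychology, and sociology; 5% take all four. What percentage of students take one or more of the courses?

By inclusion–exclusion:
P(union) = 49 + 41 + 36 + 42 − 17 − 17 − 22 − 15 − 15 − 18 + 7 + 9 + 9 + 7 − 5 = 91%

91%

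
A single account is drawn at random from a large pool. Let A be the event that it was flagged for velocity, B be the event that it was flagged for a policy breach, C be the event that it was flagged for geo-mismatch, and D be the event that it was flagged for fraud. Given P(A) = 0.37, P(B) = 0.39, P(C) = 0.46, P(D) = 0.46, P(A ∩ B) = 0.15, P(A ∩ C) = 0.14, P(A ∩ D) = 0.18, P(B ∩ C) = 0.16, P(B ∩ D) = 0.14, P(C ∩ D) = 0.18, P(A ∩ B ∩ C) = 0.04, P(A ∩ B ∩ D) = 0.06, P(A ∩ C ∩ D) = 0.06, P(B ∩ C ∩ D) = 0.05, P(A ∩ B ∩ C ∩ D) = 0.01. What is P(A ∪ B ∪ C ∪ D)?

0.93

By inclusion–exclusion:
P(A ∪ B ∪ C ∪ D) = 0.37 + 0.39 + 0.46 + 0.46 − 0.15 − 0.14 − 0.18 − 0.16 − 0.14 − 0.18 + 0.04 + 0.06 + 0.06 + 0.05 − 0.01 = 0.93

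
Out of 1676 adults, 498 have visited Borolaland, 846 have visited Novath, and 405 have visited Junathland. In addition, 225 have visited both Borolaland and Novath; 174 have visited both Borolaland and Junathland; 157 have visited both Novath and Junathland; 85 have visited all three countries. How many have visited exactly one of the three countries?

892

|exactly one| = 498 + 846 + 405 − 2·225 − 2·174 − 2·157 + 3·85 = 892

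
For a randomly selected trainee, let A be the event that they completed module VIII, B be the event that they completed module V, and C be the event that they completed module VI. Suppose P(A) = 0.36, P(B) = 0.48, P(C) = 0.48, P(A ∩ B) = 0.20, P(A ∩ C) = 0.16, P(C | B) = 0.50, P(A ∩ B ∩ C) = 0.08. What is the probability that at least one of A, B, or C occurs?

P(B ∩ C) = P(B)·P(C|B) = 0.48 × 0.50 = 0.24
Inclusion–exclusion gives
P(A ∪ B ∪ C) = 0.36 + 0.48 + 0.48 − 0.20 − 0.16 − 0.24 + 0.08 = 0.80

0.80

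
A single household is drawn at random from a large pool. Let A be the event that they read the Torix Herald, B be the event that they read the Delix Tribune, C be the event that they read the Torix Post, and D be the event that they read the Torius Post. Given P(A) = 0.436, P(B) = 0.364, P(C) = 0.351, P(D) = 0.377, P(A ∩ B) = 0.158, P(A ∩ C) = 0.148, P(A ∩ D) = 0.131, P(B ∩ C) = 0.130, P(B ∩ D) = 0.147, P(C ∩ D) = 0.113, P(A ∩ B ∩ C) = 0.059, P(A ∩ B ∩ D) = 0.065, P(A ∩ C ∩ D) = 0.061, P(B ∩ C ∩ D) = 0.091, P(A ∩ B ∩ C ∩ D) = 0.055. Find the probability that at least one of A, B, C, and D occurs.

0.922

Using inclusion–exclusion:
P(A ∪ B ∪ C ∪ D) = 0.436 + 0.364 + 0.351 + 0.377 − 0.158 − 0.148 − 0.131 − 0.130 − 0.147 − 0.113 + 0.059 + 0.065 + 0.061 + 0.091 − 0.055 = 0.922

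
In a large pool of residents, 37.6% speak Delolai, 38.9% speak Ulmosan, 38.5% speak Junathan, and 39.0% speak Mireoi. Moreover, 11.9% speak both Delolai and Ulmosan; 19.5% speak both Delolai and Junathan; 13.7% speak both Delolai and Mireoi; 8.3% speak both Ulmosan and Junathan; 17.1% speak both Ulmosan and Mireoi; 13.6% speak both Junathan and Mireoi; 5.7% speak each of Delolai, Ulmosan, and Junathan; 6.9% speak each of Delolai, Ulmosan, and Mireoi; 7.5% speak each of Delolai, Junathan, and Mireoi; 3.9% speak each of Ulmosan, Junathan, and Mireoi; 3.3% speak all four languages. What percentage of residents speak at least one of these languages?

Inclusion–exclusion gives
P(at least one) = 37.6 + 38.9 + 38.5 + 39.0 − 11.9 − 19.5 − 13.7 − 8.3 − 17.1 − 13.6 + 5.7 + 6.9 + 7.5 + 3.9 − 3.3 = 90.6%

90.6%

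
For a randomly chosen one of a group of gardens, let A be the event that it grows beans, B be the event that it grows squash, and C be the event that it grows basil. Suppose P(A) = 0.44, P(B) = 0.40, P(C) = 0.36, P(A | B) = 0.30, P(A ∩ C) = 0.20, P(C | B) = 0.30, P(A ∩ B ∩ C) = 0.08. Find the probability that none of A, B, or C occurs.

P(A ∩ B) = P(B)·P(A|B) = 0.40 × 0.30 = 0.12
P(B ∩ C) = P(B)·P(C|B) = 0.40 × 0.30 = 0.12
P(A ∪ B ∪ C) = 0.44 + 0.40 + 0.36 − 0.12 − 0.20 − 0.12 + 0.08 = 0.84
P(none) = 1 − 0.84 = 0.16

0.16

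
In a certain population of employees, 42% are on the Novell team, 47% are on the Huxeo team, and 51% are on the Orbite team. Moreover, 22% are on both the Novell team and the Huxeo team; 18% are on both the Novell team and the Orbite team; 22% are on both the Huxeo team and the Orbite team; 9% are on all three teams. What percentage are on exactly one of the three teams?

By inclusion–exclusion (exactly-one form):
P(exactly one) = 42 + 47 + 51 − 2·22 − 2·18 − 2·22 + 3·9 = 43%

43%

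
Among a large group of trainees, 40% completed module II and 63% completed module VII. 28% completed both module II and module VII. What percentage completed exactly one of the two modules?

47%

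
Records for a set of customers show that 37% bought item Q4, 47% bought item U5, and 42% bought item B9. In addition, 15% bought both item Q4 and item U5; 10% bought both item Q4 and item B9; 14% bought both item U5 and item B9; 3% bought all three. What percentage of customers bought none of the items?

P(union) = 37 + 47 + 42 − 15 − 10 − 14 + 3 = 90%
P(none) = 100% − 90% = 10%

10%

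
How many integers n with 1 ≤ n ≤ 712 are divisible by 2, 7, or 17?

425

floor(712/2) + floor(712/7) + floor(712/17) − floor(712/14) − floor(712/34) − floor(712/119) + floor(712/238) = 356 + 101 + 41 − 50 − 20 − 5 + 2 = 425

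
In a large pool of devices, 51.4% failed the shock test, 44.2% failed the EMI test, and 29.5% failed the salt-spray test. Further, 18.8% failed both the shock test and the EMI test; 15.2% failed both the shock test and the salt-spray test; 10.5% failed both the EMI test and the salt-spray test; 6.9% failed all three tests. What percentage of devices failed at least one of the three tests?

By inclusion–exclusion:
P(≥1) = 51.4 + 44.2 + 29.5 − 18.8 − 15.2 − 10.5 + 6.9 = 87.5%

87.5%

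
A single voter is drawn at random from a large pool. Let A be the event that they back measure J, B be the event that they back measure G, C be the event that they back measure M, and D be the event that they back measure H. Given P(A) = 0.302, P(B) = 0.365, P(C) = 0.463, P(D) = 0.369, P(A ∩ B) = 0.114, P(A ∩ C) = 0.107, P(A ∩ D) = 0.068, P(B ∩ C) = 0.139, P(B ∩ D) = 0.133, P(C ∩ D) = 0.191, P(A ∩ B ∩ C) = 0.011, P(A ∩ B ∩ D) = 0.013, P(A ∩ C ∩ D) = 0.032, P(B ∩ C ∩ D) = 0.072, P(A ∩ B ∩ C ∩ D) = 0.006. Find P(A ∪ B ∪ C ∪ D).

P(A ∪ B ∪ C ∪ D) = 0.302 + 0.365 + 0.463 + 0.369 − 0.114 − 0.107 − 0.068 − 0.139 − 0.133 − 0.191 + 0.011 + 0.013 + 0.032 + 0.072 − 0.006 = 0.869

0.869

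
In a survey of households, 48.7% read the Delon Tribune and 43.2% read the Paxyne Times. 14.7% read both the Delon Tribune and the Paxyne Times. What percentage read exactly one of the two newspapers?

P(exactly one) = 48.7 + 43.2 − 2·14.7 = 62.5%

62.5%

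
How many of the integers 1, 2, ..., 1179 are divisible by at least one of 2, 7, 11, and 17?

By inclusion–exclusion:
⌊1179/2⌋ + ⌊1179/7⌋ + ⌊1179/11⌋ + ⌊1179/17⌋ − ⌊1179/14⌋ − ⌊1179/22⌋ − ⌊1179/34⌋ − ⌊1179/77⌋ − ⌊1179/119⌋ − ⌊1179/187⌋ + ⌊1179/154⌋ + ⌊1179/238⌋ + ⌊1179/374⌋ + ⌊1179/1309⌋ − ⌊1179/2618⌋ = 589 + 168 + 107 + 69 − 84 − 53 − 34 − 15 − 9 − 6 + 7 + 4 + 3 + 0 − 0 = 746

746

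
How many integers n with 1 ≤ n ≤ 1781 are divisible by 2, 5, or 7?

1170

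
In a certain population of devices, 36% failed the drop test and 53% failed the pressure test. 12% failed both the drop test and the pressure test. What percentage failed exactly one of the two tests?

Using the inclusion–exclusion count for exactly one event:
P(exactly one) = 36 + 53 − 2·12 = 65%

65%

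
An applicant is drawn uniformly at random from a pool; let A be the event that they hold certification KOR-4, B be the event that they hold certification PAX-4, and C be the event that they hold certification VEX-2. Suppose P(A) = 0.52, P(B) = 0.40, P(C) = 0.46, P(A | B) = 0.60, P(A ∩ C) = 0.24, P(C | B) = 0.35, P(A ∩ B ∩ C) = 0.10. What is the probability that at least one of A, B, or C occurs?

0.86

P(A ∩ B) = P(B)·P(A|B) = 0.40 × 0.60 = 0.24
P(B ∩ C) = P(B)·P(C|B) = 0.40 × 0.35 = 0.14
Inclusion–exclusion gives
P(A ∪ B ∪ C) = 0.52 + 0.40 + 0.46 − 0.24 − 0.24 − 0.14 + 0.10 = 0.86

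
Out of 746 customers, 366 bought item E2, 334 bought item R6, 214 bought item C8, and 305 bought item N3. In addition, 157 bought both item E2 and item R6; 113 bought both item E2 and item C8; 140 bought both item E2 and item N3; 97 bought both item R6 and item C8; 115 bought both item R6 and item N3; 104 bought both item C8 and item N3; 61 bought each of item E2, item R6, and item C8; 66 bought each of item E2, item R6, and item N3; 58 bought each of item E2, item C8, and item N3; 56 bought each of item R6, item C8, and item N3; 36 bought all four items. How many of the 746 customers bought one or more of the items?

|at least one| = 366 + 334 + 214 + 305 − 157 − 113 − 140 − 97 − 115 − 104 + 61 + 66 + 58 + 56 − 36 = 698

698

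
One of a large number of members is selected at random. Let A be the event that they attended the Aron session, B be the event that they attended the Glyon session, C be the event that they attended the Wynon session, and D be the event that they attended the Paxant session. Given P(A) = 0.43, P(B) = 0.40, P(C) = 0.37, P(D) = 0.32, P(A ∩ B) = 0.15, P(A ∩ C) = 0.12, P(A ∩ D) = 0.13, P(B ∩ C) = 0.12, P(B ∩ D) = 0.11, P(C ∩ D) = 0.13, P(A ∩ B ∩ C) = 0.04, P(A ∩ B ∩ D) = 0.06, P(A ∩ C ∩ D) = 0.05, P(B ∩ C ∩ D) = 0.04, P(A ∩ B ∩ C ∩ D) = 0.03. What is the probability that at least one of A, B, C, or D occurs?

P(A ∪ B ∪ C ∪ D) = 0.43 + 0.40 + 0.37 + 0.32 − 0.15 − 0.12 − 0.13 − 0.12 − 0.11 − 0.13 + 0.04 + 0.06 + 0.05 + 0.04 − 0.03 = 0.92

0.92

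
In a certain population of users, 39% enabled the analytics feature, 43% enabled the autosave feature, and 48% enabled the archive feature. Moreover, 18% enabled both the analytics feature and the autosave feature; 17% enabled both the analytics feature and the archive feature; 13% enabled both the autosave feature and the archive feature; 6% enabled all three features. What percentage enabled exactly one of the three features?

Using the inclusion–exclusion count for exactly one event:
P(exactly one) = 39 + 43 + 48 − 2·18 − 2·17 − 2·13 + 3·6 = 52%

52%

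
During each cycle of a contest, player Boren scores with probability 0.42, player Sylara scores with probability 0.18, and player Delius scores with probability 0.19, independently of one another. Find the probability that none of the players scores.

Independence gives P(none) = ∏(1 − pᵢ).
P(none) = (1 − 0.42) × (1 − 0.18) × (1 − 0.19) = 0.58 × 0.82 × 0.81 = 0.385236

0.385236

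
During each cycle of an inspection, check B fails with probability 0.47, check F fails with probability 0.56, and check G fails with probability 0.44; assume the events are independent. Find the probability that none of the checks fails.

0.130592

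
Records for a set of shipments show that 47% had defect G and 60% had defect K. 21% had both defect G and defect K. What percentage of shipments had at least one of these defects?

86%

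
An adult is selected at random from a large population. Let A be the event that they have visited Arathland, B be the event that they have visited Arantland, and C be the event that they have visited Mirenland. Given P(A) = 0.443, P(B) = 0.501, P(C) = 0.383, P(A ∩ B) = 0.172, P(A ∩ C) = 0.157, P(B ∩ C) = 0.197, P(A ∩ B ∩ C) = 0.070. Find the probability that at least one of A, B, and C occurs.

P(A ∪ B ∪ C) = 0.443 + 0.501 + 0.383 − 0.172 − 0.157 − 0.197 + 0.070 = 0.871

0.871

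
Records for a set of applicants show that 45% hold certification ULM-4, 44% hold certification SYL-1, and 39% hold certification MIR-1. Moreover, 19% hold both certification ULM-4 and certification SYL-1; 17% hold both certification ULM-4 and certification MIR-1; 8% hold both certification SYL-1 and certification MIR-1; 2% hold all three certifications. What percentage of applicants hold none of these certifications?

By inclusion–exclusion:
P(at least one) = 45 + 44 + 39 − 19 − 17 − 8 + 2 = 86%
P(none) = 100% − 86% = 14%

14%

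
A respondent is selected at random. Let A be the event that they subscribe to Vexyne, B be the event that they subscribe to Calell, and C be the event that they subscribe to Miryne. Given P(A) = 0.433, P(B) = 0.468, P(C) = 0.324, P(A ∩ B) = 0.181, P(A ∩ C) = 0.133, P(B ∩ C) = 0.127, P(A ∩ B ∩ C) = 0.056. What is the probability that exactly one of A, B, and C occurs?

P(exactly one) = 0.433 + 0.468 + 0.324 − 2·0.181 − 2·0.133 − 2·0.127 + 3·0.056 = 0.511

0.511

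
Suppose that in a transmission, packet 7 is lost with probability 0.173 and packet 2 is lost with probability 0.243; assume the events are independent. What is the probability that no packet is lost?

0.626039

P(none) = (1 − 0.173) × (1 − 0.243) = 0.827 × 0.757 = 0.626039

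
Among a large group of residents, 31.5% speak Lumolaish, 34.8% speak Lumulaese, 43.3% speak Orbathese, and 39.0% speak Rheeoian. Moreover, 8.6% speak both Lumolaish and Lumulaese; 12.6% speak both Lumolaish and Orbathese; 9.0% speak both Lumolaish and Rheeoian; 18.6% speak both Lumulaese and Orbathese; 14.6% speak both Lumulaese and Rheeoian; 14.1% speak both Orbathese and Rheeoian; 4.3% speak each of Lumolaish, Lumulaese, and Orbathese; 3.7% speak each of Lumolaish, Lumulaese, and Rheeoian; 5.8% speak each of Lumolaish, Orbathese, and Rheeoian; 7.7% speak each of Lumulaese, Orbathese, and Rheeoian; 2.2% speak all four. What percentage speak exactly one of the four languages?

49.3%

By inclusion–exclusion (exactly-one form):
P(exactly one) = 31.5 + 34.8 + 43.3 + 39.0 − 2·8.6 − 2·12.6 − 2·9.0 − 2·18.6 − 2·14.6 − 2·14.1 + 3·4.3 + 3·3.7 + 3·5.8 + 3·7.7 − 4·2.2 = 49.3%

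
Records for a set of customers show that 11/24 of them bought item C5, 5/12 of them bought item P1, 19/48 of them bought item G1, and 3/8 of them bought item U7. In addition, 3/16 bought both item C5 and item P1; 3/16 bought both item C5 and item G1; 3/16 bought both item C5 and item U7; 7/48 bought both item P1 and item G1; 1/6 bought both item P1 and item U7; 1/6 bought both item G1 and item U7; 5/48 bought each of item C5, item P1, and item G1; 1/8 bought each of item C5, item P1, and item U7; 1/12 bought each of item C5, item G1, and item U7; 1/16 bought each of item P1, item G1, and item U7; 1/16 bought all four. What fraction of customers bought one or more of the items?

P(union) = 11/24 + 5/12 + 19/48 + 3/8 − 3/16 − 3/16 − 3/16 − 7/48 − 1/6 − 1/6 + 5/48 + 1/8 + 1/12 + 1/16 − 1/16 = 11/12

11/12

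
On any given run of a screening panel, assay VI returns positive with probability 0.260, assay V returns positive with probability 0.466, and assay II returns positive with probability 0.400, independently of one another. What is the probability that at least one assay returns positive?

Since the events are independent, P(none) is the product of the individual non-occurrence probabilities.
P(none) = (1 − 0.260) × (1 − 0.466) × (1 − 0.400) = 0.740 × 0.534 × 0.600 = 0.237096
P(at least one) = 1 − 0.237096 = 0.762904

0.762904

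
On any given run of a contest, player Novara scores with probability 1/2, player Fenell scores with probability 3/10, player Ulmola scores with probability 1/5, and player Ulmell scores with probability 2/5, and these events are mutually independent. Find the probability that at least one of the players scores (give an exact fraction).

P(none) = (1 − 1/2) × (1 − 3/10) × (1 − 1/5) × (1 − 2/5) = 1/2 × 7/10 × 4/5 × 3/5 = 21/125
P(at least one) = 1 − 21/125 = 104/125

104/125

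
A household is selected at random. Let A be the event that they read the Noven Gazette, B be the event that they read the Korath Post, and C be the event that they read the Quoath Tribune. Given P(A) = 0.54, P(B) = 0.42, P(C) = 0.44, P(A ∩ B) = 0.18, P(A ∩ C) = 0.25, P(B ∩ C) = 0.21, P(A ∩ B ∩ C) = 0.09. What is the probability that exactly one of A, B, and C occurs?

0.39

P(exactly one) = 0.54 + 0.42 + 0.44 − 2·0.18 − 2·0.25 − 2·0.21 + 3·0.09 = 0.39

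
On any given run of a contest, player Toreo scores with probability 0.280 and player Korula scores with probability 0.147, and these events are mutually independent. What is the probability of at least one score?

0.38584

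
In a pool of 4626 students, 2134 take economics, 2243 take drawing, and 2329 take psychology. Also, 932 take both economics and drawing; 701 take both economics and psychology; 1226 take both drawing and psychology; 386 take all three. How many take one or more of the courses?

4233

By inclusion–exclusion:
|at least one| = 2134 + 2243 + 2329 − 932 − 701 − 1226 + 386 = 4233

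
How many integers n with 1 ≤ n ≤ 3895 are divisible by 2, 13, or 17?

1947 + 299 + 229 − 149 − 114 − 17 + 8 = 2203

2203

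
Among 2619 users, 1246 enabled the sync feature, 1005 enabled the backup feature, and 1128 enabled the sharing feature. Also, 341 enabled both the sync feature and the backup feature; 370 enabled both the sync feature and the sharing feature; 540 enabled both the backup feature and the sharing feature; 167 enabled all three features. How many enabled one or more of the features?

2295

By inclusion-exclusion,
|at least one| = 1246 + 1005 + 1128 − 341 − 370 − 540 + 167 = 2295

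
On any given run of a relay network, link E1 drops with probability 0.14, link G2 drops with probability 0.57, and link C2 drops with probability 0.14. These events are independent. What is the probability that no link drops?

0.318028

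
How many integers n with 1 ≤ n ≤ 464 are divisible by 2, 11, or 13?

269

Inclusion–exclusion gives
⌊464/2⌋ + ⌊464/11⌋ + ⌊464/13⌋ − ⌊464/22⌋ − ⌊464/26⌋ − ⌊464/143⌋ + ⌊464/286⌋ = 232 + 42 + 35 − 21 − 17 − 3 + 1 = 269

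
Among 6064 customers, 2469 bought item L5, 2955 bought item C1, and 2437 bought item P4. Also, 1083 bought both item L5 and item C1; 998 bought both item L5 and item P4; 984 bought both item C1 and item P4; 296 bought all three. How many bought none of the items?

972

|union| = 2469 + 2955 + 2437 − 1083 − 998 − 984 + 296 = 5092
None: 6064 − 5092 = 972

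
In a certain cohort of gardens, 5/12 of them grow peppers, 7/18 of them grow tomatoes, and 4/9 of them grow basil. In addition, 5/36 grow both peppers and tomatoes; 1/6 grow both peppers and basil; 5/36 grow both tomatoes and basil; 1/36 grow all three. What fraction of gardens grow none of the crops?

P(at least one) = 5/12 + 7/18 + 4/9 − 5/36 − 1/6 − 5/36 + 1/36 = 5/6
P(none) = 1 − 5/6 = 1/6

1/6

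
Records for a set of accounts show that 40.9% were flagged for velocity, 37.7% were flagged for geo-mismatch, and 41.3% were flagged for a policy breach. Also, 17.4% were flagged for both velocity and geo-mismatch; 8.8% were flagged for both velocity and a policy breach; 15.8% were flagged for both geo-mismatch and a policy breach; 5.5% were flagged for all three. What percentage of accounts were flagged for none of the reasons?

16.6%

By inclusion-exclusion,
P(at least one) = 40.9 + 37.7 + 41.3 − 17.4 − 8.8 − 15.8 + 5.5 = 83.4%
P(none) = 100% − 83.4% = 16.6%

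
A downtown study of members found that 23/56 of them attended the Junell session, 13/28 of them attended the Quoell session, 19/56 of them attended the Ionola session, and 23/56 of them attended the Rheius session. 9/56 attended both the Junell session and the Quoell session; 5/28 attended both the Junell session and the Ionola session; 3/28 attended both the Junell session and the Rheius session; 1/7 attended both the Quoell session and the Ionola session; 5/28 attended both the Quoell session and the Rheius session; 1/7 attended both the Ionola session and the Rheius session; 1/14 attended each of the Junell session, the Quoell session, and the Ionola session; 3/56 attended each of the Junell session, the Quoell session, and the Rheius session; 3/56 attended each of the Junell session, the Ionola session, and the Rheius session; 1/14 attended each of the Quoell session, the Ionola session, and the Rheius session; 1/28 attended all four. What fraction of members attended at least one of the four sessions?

P(at least one) = 23/56 + 13/28 + 19/56 + 23/56 − 9/56 − 5/28 − 3/28 − 1/7 − 5/28 − 1/7 + 1/14 + 3/56 + 3/56 + 1/14 − 1/28 = 13/14

13/14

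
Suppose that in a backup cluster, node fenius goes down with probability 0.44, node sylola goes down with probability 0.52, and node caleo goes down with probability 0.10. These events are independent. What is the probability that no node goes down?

0.24192

P(none) = (1 − 0.44) × (1 − 0.52) × (1 − 0.10) = 0.56 × 0.48 × 0.90 = 0.24192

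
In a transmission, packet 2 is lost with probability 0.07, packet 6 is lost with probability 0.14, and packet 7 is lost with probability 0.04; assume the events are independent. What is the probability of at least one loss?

0.232192

P(none) = (1 − 0.07) × (1 − 0.14) × (1 − 0.04) = 0.93 × 0.86 × 0.96 = 0.767808
P(at least one) = 1 − 0.767808 = 0.232192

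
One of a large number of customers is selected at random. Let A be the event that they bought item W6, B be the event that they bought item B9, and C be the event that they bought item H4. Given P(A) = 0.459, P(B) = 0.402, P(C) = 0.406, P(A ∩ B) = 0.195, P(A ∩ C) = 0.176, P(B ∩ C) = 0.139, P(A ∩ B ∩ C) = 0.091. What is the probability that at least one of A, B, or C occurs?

0.848

Apply inclusion-exclusion:
P(A ∪ B ∪ C) = 0.459 + 0.402 + 0.406 − 0.195 − 0.176 − 0.139 + 0.091 = 0.848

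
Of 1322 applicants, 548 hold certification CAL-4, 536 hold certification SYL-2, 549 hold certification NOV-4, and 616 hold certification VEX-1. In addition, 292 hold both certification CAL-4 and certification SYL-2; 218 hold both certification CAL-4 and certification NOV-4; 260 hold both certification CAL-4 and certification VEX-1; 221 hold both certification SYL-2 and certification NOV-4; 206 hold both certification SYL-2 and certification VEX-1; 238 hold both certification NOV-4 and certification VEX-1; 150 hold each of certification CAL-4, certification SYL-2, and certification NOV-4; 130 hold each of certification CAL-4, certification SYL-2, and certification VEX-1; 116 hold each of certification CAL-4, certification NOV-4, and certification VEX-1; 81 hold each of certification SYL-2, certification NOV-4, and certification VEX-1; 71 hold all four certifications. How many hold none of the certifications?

Inclusion–exclusion gives
|at least one| = 548 + 536 + 549 + 616 − 292 − 218 − 260 − 221 − 206 − 238 + 150 + 130 + 116 + 81 − 71 = 1220
None: 1322 − 1220 = 102

102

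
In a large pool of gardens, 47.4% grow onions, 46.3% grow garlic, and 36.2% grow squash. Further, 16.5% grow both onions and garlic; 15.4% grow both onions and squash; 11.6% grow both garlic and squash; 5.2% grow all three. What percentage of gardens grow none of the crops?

P(at least one) = 47.4 + 46.3 + 36.2 − 16.5 − 15.4 − 11.6 + 5.2 = 91.6%
P(none) = 100% − 91.6% = 8.4%

8.4%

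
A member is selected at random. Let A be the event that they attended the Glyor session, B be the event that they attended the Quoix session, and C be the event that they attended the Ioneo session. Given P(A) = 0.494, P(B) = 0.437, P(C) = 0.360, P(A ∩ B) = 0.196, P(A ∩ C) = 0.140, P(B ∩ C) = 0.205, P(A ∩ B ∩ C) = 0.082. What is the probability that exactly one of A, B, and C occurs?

0.455

P(exactly one) = 0.494 + 0.437 + 0.360 − 2·0.196 − 2·0.140 − 2·0.205 + 3·0.082 = 0.455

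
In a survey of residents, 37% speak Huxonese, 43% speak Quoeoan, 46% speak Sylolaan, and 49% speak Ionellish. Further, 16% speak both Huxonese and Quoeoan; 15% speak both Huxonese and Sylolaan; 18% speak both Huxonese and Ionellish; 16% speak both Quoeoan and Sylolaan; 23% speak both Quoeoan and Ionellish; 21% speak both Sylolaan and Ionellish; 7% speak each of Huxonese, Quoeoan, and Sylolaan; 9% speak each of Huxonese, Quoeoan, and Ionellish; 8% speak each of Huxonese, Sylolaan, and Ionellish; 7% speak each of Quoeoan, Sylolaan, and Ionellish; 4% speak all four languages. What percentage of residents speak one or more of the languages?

93%

P(union) = 37 + 43 + 46 + 49 − 16 − 15 − 18 − 16 − 23 − 21 + 7 + 9 + 8 + 7 − 4 = 93%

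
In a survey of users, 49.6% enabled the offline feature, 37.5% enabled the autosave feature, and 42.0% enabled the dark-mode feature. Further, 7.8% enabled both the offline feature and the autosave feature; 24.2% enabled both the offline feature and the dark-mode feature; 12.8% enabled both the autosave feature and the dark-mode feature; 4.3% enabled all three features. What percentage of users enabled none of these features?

11.4%

Inclusion–exclusion gives
P(≥1) = 49.6 + 37.5 + 42.0 − 7.8 − 24.2 − 12.8 + 4.3 = 88.6%
P(none) = 100% − 88.6% = 11.4%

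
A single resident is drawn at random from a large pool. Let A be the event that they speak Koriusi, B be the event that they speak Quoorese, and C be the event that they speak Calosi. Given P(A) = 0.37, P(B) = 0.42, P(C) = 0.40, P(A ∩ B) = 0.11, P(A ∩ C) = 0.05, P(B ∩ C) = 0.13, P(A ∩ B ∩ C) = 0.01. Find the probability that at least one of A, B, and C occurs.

0.91

By inclusion–exclusion:
P(A ∪ B ∪ C) = 0.37 + 0.42 + 0.40 − 0.11 − 0.05 − 0.13 + 0.01 = 0.91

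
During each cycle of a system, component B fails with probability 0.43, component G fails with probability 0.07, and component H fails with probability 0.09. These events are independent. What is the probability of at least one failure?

0.517609

Since the events are independent, P(none) is the product of the individual non-occurrence probabilities.
P(none) = (1 − 0.43) × (1 − 0.07) × (1 − 0.09) = 0.57 × 0.93 × 0.91 = 0.482391
P(at least one) = 1 − 0.482391 = 0.517609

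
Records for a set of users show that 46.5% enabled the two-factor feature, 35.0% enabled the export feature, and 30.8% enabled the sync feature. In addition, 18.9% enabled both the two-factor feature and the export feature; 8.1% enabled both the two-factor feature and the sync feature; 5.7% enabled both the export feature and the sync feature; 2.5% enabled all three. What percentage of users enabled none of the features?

P(≥1) = 46.5 + 35.0 + 30.8 − 18.9 − 8.1 − 5.7 + 2.5 = 82.1%
P(none) = 100% − 82.1% = 17.9%

17.9%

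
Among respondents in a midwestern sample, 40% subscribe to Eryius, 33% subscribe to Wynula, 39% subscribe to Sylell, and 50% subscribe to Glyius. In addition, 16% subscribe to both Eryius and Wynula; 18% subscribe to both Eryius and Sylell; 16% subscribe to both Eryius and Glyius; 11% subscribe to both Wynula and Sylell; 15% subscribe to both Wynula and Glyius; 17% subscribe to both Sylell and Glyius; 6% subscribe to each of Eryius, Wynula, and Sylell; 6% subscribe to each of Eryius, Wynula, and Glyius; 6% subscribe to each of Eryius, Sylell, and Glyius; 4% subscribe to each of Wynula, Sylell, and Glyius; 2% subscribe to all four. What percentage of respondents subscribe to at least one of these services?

89%

P(≥1) = 40 + 33 + 39 + 50 − 16 − 18 − 16 − 11 − 15 − 17 + 6 + 6 + 6 + 4 − 2 = 89%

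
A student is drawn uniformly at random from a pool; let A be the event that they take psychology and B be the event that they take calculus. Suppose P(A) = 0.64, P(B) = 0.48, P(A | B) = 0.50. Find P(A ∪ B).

0.88

P(A ∩ B) = P(B)·P(A|B) = 0.48 × 0.50 = 0.24
By inclusion-exclusion,
P(A ∪ B) = 0.64 + 0.48 − 0.24 = 0.88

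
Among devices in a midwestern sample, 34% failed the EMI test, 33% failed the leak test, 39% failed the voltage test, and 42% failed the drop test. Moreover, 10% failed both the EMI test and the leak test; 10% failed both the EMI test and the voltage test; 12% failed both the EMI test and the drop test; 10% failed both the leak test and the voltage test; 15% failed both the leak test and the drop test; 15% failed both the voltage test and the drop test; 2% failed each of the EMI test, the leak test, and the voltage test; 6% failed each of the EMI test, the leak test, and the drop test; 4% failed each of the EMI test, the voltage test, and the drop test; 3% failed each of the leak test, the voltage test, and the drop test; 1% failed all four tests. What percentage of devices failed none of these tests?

P(≥1) = 34 + 33 + 39 + 42 − 10 − 10 − 12 − 10 − 15 − 15 + 2 + 6 + 4 + 3 − 1 = 90%
P(none) = 100% − 90% = 10%

10%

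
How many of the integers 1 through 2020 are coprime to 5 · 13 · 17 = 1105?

Using inclusion–exclusion:
404 + 155 + 118 − 31 − 23 − 9 + 1 = 615
2020 − 615 = 1405

1405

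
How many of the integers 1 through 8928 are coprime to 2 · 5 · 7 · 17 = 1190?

2881

Apply inclusion-exclusion:
4464 + 1785 + 1275 + 525 − 892 − 637 − 262 − 255 − 105 − 75 + 127 + 52 + 37 + 15 − 7 = 6047
8928 − 6047 = 2881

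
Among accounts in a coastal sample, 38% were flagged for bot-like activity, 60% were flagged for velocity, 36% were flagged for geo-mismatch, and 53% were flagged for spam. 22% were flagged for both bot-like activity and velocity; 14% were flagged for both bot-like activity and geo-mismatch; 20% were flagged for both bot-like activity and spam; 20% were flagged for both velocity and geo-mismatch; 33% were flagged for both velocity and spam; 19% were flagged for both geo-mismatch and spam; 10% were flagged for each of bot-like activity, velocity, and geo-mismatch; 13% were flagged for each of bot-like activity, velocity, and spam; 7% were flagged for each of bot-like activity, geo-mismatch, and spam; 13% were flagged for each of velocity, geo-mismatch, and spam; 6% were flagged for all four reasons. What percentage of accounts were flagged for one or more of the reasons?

Using inclusion–exclusion:
P(union) = 38 + 60 + 36 + 53 − 22 − 14 − 20 − 20 − 33 − 19 + 10 + 13 + 7 + 13 − 6 = 96%

96%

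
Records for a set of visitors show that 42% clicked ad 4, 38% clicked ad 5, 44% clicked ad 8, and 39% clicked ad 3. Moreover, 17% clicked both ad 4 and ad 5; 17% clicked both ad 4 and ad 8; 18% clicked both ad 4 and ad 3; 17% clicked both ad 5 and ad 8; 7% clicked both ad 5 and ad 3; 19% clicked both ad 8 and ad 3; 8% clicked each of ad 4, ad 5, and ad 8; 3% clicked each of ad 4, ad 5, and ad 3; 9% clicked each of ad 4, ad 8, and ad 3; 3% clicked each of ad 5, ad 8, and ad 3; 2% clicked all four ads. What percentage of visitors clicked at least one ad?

89%

Inclusion–exclusion gives
P(≥1) = 42 + 38 + 44 + 39 − 17 − 17 − 18 − 17 − 7 − 19 + 8 + 3 + 9 + 3 − 2 = 89%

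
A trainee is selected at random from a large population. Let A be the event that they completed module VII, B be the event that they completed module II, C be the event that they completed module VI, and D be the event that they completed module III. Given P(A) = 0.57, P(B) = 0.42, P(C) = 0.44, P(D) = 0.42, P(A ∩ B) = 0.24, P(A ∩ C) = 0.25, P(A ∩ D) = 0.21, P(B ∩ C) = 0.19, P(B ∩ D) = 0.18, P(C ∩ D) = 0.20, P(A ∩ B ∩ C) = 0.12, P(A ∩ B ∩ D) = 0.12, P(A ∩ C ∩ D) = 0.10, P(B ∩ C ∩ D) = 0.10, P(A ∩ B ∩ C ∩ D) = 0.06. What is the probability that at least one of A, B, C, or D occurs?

By inclusion-exclusion,
P(A ∪ B ∪ C ∪ D) = 0.57 + 0.42 + 0.44 + 0.42 − 0.24 − 0.25 − 0.21 − 0.19 − 0.18 − 0.20 + 0.12 + 0.12 + 0.10 + 0.10 − 0.06 = 0.96

0.96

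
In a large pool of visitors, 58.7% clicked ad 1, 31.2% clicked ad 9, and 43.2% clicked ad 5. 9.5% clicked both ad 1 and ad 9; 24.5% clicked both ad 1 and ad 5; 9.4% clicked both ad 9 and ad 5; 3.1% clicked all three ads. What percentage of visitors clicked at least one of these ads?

92.8%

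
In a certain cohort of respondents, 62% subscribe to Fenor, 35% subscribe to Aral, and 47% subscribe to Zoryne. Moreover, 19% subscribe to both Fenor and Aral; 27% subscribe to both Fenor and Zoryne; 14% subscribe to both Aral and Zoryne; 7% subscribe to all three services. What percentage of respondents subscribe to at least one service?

91%

P(union) = 62 + 35 + 47 − 19 − 27 − 14 + 7 = 91%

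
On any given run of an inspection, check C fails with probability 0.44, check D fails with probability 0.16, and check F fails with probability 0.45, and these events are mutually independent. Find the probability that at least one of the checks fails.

0.74128

Since the events are independent, P(none) is the product of the individual non-occurrence probabilities.
P(none) = (1 − 0.44) × (1 − 0.16) × (1 − 0.45) = 0.56 × 0.84 × 0.55 = 0.25872
P(at least one) = 1 − 0.25872 = 0.74128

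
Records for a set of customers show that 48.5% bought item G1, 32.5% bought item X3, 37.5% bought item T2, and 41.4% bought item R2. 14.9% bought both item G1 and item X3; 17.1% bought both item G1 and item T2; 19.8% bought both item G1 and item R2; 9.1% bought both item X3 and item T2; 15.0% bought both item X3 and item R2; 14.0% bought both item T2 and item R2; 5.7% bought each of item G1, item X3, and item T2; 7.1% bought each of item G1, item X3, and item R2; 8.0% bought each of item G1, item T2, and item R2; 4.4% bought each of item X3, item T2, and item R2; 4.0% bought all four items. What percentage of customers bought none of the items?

8.8%

By inclusion–exclusion:
P(union) = 48.5 + 32.5 + 37.5 + 41.4 − 14.9 − 17.1 − 19.8 − 9.1 − 15.0 − 14.0 + 5.7 + 7.1 + 8.0 + 4.4 − 4.0 = 91.2%
P(none) = 100% − 91.2% = 8.8%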